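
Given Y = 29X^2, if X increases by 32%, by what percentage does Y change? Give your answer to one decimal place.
74.2%

For Y = 29X^2:
If X → X(1 + 0.32)
Then Y → Y · (1 + 0.32)^2
     = Y · 1.7424

Percentage change = ((1 + 0.32)^2 − 1) × 100% ≈ 74.2%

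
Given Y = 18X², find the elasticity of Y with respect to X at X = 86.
Elasticity = 2

Elasticity = (dY/dX) · (X/Y)

dY/dX = 36·X
At X = 86: dY/dX = 3096, Y = 133128

Elasticity = 3096 · (86 / 133128) = 2

Interpretation: for a small percentage change in X, the percentage change in Y is approximately 2.00 times as large.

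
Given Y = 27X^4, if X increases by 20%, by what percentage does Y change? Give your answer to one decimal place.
107.4%

For Y = 27X^4:
If X → X(1 + 0.2)
Then Y → Y · (1 + 0.2)^4
     = Y · 2.0736

Percentage change = ((1 + 0.2)^4 − 1) × 100% ≈ 107.4%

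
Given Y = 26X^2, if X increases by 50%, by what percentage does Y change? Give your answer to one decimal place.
125.0%

For Y = 26X^2:
If X → X(1 + 0.5)
Then Y → Y · (1 + 0.5)^2
     = Y · 2.2500

Percentage change = ((1 + 0.5)^2 − 1) × 100% = 125.0%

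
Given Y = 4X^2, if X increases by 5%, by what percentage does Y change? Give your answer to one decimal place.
10.3%

For Y = 4X^2:
If X → X(1 + 0.05)
Then Y → Y · (1 + 0.05)^2
     = Y · 1.1025

Percentage change = ((1 + 0.05)^2 − 1) × 100% ≈ 10.3%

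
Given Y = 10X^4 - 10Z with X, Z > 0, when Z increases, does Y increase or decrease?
Y decreases

Taking the partial derivative:
∂Y/∂Z = -10

∂Y/∂Z = -10 < 0 (assuming positive values)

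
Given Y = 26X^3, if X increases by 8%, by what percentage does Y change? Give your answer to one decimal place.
26.0%

For Y = 26X^3:
If X → X(1 + 0.08)
Then Y → Y · (1 + 0.08)^3
     ≈ Y · 1.2597

Percentage change = ((1 + 0.08)^3 − 1) × 100% ≈ 26.0%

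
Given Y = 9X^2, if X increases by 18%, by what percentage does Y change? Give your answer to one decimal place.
39.2%

For Y = 9X^2:
If X → X(1 + 0.18)
Then Y → Y · (1 + 0.18)^2
     = Y · 1.3924

Percentage change = ((1 + 0.18)^2 − 1) × 100% ≈ 39.2%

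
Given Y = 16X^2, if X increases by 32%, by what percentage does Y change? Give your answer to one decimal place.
74.2%

For Y = 16X^2:
If X → X(1 + 0.32)
Then Y → Y · (1 + 0.32)^2
     = Y · 1.7424

Percentage change = ((1 + 0.32)^2 − 1) × 100% ≈ 74.2%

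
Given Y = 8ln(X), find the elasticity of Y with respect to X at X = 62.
Elasticity = 1/ln(62) ≈ 0.2423

Elasticity = (dY/dX) · (X/Y)

dY/dX = 8/X
At X = 62: dY/dX = 4/31, Y = 8·ln(62)

Elasticity = (4/31) · (62 / (8·ln(62))) = 1/ln(62) ≈ 0.2423

Interpretation: for a small percentage change in X, the percentage change in Y is approximately 0.24 times as large.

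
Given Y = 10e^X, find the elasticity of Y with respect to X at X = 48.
Elasticity = 48

Elasticity = (dY/dX) · (X/Y)

dY/dX = 10·e^X
At X = 48: dY/dX = 10·e^48, Y = 10·e^48

Elasticity = (10·e^48) · (48 / (10·e^48)) = 48

Interpretation: for a small percentage change in X, the percentage change in Y is approximately 48.00 times as large.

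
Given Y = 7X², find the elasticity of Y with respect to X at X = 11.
Elasticity = 2

Elasticity = (dY/dX) · (X/Y)

dY/dX = 14·X
At X = 11: dY/dX = 154, Y = 847

Elasticity = 154 · (11 / 847) = 2

Interpretation: for a small percentage change in X, the percentage change in Y is approximately 2.00 times as large.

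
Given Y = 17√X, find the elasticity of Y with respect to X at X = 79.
Elasticity = 1/2

Elasticity = (dY/dX) · (X/Y)

dY/dX = 17/(2·√X)
At X = 79: dY/dX = 17·√79/158, Y = 17·√79

Elasticity = (17·√79/158) · (79 / (17·√79)) = 1/2

Interpretation: for a small percentage change in X, the percentage change in Y is approximately 0.50 times as large.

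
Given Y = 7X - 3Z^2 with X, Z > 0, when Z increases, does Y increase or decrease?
Y decreases

Taking the partial derivative:
∂Y/∂Z = -6Z

∂Y/∂Z = -6Z < 0 (assuming positive values)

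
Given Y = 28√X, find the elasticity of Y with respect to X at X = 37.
Elasticity = 1/2

Elasticity = (dY/dX) · (X/Y)

dY/dX = 14/√X
At X = 37: dY/dX = 14·√37/37, Y = 28·√37

Elasticity = (14·√37/37) · (37 / (28·√37)) = 1/2

Interpretation: for a small percentage change in X, the percentage change in Y is approximately 0.50 times as large.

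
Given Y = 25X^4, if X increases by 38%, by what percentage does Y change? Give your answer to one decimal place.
262.7%

For Y = 25X^4:
If X → X(1 + 0.38)
Then Y → Y · (1 + 0.38)^4
     ≈ Y · 3.6267

Percentage change = ((1 + 0.38)^4 − 1) × 100% ≈ 262.7%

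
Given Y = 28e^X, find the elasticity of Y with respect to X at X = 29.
Elasticity = 29

Elasticity = (dY/dX) · (X/Y)

dY/dX = 28·e^X
At X = 29: dY/dX = 28·e^29, Y = 28·e^29

Elasticity = (28·e^29) · (29 / (28·e^29)) = 29

Interpretation: for a small percentage change in X, the percentage change in Y is approximately 29.00 times as large.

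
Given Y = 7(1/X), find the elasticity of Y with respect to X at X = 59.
Elasticity = -1

Elasticity = (dY/dX) · (X/Y)

dY/dX = -7/X²
At X = 59: dY/dX = -7/3481, Y = 7/59

Elasticity = (-7/3481) · (59 / (7/59)) = -1

Interpretation: for a small percentage change in X, the percentage change in Y is approximately -1.00 times as large.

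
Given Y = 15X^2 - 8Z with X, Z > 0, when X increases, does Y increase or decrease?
Y increases

Taking the partial derivative:
∂Y/∂X = 30X

∂Y/∂X = 30X > 0 (assuming positive values)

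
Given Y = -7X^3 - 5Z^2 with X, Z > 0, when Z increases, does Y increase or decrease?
Y decreases

Taking the partial derivative:
∂Y/∂Z = -10Z

∂Y/∂Z = -10Z < 0 (assuming positive values)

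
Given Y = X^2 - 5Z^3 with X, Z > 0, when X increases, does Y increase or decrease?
Y increases

Taking the partial derivative:
∂Y/∂X = 2X

∂Y/∂X = 2X > 0 (assuming positive values)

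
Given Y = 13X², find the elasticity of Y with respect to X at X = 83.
Elasticity = 2

Elasticity = (dY/dX) · (X/Y)

dY/dX = 26·X
At X = 83: dY/dX = 2158, Y = 89557

Elasticity = 2158 · (83 / 89557) = 2

Interpretation: for a small percentage change in X, the percentage change in Y is approximately 2.00 times as large.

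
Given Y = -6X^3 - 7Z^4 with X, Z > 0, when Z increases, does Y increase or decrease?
Y decreases

Taking the partial derivative:
∂Y/∂Z = -28Z^3

∂Y/∂Z = -28Z^3 < 0 (assuming positive values)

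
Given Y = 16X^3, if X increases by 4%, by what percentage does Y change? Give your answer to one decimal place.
12.5%

For Y = 16X^3:
If X → X(1 + 0.04)
Then Y → Y · (1 + 0.04)^3
     ≈ Y · 1.1249

Percentage change = ((1 + 0.04)^3 − 1) × 100% ≈ 12.5%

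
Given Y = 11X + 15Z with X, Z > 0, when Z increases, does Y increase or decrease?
Y increases

Taking the partial derivative:
∂Y/∂Z = 15

∂Y/∂Z = 15 > 0 (assuming positive values)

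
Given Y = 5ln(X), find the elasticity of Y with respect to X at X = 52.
Elasticity = 1/ln(52) ≈ 0.2531

Elasticity = (dY/dX) · (X/Y)

dY/dX = 5/X
At X = 52: dY/dX = 5/52, Y = 5·ln(52)

Elasticity = (5/52) · (52 / (5·ln(52))) = 1/ln(52) ≈ 0.2531

Interpretation: for a small percentage change in X, the percentage change in Y is approximately 0.25 times as large.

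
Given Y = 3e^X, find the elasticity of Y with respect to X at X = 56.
Elasticity = 56

Elasticity = (dY/dX) · (X/Y)

dY/dX = 3·e^X
At X = 56: dY/dX = 3·e^56, Y = 3·e^56

Elasticity = (3·e^56) · (56 / (3·e^56)) = 56

Interpretation: for a small percentage change in X, the percentage change in Y is approximately 56.00 times as large.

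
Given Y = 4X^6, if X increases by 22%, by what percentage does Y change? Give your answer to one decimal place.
229.7%

For Y = 4X^6:
If X → X(1 + 0.22)
Then Y → Y · (1 + 0.22)^6
     ≈ Y · 3.2973

Percentage change = ((1 + 0.22)^6 − 1) × 100% ≈ 229.7%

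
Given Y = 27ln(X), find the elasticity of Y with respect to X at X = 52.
Elasticity = 1/ln(52) ≈ 0.2531

Elasticity = (dY/dX) · (X/Y)

dY/dX = 27/X
At X = 52: dY/dX = 27/52, Y = 27·ln(52)

Elasticity = (27/52) · (52 / (27·ln(52))) = 1/ln(52) ≈ 0.2531

Interpretation: for a small percentage change in X, the percentage change in Y is approximately 0.25 times as large.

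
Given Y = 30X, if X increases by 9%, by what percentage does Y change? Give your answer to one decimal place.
9.0%

For Y = 30X:
If X → X(1 + 0.09)
Then Y → Y · (1 + 0.09)^1
     = Y · 1.0900

Percentage change = ((1 + 0.09)^1 − 1) × 100% = 9.0%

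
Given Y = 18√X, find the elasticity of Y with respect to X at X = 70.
Elasticity = 1/2

Elasticity = (dY/dX) · (X/Y)

dY/dX = 9/√X
At X = 70: dY/dX = 9·√70/70, Y = 18·√70

Elasticity = (9·√70/70) · (70 / (18·√70)) = 1/2

Interpretation: for a small percentage change in X, the percentage change in Y is approximately 0.50 times as large.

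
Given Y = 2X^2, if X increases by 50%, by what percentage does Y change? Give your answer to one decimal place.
125.0%

For Y = 2X^2:
If X → X(1 + 0.5)
Then Y → Y · (1 + 0.5)^2
     = Y · 2.2500

Percentage change = ((1 + 0.5)^2 − 1) × 100% = 125.0%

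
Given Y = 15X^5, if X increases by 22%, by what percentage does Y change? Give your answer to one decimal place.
170.3%

For Y = 15X^5:
If X → X(1 + 0.22)
Then Y → Y · (1 + 0.22)^5
     ≈ Y · 2.7027

Percentage change = ((1 + 0.22)^5 − 1) × 100% ≈ 170.3%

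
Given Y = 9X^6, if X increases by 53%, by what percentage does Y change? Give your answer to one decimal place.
1182.8%

For Y = 9X^6:
If X → X(1 + 0.53)
Then Y → Y · (1 + 0.53)^6
     ≈ Y · 12.8277

Percentage change = ((1 + 0.53)^6 − 1) × 100% ≈ 1182.8%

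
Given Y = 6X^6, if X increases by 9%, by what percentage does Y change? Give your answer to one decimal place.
67.7%

For Y = 6X^6:
If X → X(1 + 0.09)
Then Y → Y · (1 + 0.09)^6
     ≈ Y · 1.6771

Percentage change = ((1 + 0.09)^6 − 1) × 100% ≈ 67.7%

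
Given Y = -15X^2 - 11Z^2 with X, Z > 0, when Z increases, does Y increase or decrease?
Y decreases

Taking the partial derivative:
∂Y/∂Z = -22Z

∂Y/∂Z = -22Z < 0 (assuming positive values)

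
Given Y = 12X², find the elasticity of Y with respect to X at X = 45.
Elasticity = 2

Elasticity = (dY/dX) · (X/Y)

dY/dX = 24·X
At X = 45: dY/dX = 1080, Y = 24300

Elasticity = 1080 · (45 / 24300) = 2

Interpretation: for a small percentage change in X, the percentage change in Y is approximately 2.00 times as large.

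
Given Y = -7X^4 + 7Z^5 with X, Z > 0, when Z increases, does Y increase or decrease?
Y increases

Taking the partial derivative:
∂Y/∂Z = 35Z^4

∂Y/∂Z = 35Z^4 > 0 (assuming positive values)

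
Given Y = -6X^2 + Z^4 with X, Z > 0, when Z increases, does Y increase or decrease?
Y increases

Taking the partial derivative:
∂Y/∂Z = 4Z^3

∂Y/∂Z = 4Z^3 > 0 (assuming positive values)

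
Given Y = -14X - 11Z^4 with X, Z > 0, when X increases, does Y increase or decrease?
Y decreases

Taking the partial derivative:
∂Y/∂X = -14

∂Y/∂X = -14 < 0 (assuming positive values)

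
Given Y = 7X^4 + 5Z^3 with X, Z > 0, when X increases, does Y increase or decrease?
Y increases

Taking the partial derivative:
∂Y/∂X = 28X^3

∂Y/∂X = 28X^3 > 0 (assuming positive values)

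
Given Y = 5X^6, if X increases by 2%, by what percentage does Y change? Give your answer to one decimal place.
12.6%

For Y = 5X^6:
If X → X(1 + 0.02)
Then Y → Y · (1 + 0.02)^6
     ≈ Y · 1.1262

Percentage change = ((1 + 0.02)^6 − 1) × 100% ≈ 12.6%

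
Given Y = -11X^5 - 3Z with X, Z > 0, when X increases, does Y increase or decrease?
Y decreases

Taking the partial derivative:
∂Y/∂X = -55X^4

∂Y/∂X = -55X^4 < 0 (assuming positive values)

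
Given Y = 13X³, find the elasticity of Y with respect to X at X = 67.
Elasticity = 3

Elasticity = (dY/dX) · (X/Y)

dY/dX = 39·X²
At X = 67: dY/dX = 175071, Y = 3909919

Elasticity = 175071 · (67 / 3909919) = 3

Interpretation: for a small percentage change in X, the percentage change in Y is approximately 3.00 times as large.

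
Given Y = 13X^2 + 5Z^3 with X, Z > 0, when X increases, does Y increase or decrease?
Y increases

Taking the partial derivative:
∂Y/∂X = 26X

∂Y/∂X = 26X > 0 (assuming positive values)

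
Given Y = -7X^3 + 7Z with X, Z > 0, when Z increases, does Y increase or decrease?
Y increases

Taking the partial derivative:
∂Y/∂Z = 7

∂Y/∂Z = 7 > 0 (assuming positive values)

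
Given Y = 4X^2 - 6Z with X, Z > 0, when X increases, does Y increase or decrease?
Y increases

Taking the partial derivative:
∂Y/∂X = 8X

∂Y/∂X = 8X > 0 (assuming positive values)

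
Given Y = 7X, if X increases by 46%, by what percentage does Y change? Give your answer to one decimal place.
46.0%

For Y = 7X:
If X → X(1 + 0.46)
Then Y → Y · (1 + 0.46)^1
     = Y · 1.4600

Percentage change = ((1 + 0.46)^1 − 1) × 100% = 46.0%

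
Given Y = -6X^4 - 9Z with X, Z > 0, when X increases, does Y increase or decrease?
Y decreases

Taking the partial derivative:
∂Y/∂X = -24X^3

∂Y/∂X = -24X^3 < 0 (assuming positive values)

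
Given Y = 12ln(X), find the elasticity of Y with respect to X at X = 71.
Elasticity = 1/ln(71) ≈ 0.2346

Elasticity = (dY/dX) · (X/Y)

dY/dX = 12/X
At X = 71: dY/dX = 12/71, Y = 12·ln(71)

Elasticity = (12/71) · (71 / (12·ln(71))) = 1/ln(71) ≈ 0.2346

Interpretation: for a small percentage change in X, the percentage change in Y is approximately 0.23 times as large.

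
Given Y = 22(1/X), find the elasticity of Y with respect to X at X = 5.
Elasticity = -1

Elasticity = (dY/dX) · (X/Y)

dY/dX = -22/X²
At X = 5: dY/dX = -22/25, Y = 22/5

Elasticity = (-22/25) · (5 / (22/5)) = -1

Interpretation: for a small percentage change in X, the percentage change in Y is approximately -1.00 times as large.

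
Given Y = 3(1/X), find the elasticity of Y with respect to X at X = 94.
Elasticity = -1

Elasticity = (dY/dX) · (X/Y)

dY/dX = -3/X²
At X = 94: dY/dX = -3/8836, Y = 3/94

Elasticity = (-3/8836) · (94 / (3/94)) = -1

Interpretation: for a small percentage change in X, the percentage change in Y is approximately -1.00 times as large.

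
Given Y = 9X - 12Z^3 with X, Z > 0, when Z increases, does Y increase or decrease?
Y decreases

Taking the partial derivative:
∂Y/∂Z = -36Z^2

∂Y/∂Z = -36Z^2 < 0 (assuming positive values)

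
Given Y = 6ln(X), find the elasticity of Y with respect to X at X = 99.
Elasticity = 1/ln(99) ≈ 0.2176

Elasticity = (dY/dX) · (X/Y)

dY/dX = 6/X
At X = 99: dY/dX = 2/33, Y = 6·ln(99)

Elasticity = (2/33) · (99 / (6·ln(99))) = 1/ln(99) ≈ 0.2176

Interpretation: for a small percentage change in X, the percentage change in Y is approximately 0.22 times as large.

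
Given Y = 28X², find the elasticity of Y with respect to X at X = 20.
Elasticity = 2

Elasticity = (dY/dX) · (X/Y)

dY/dX = 56·X
At X = 20: dY/dX = 1120, Y = 11200

Elasticity = 1120 · (20 / 11200) = 2

Interpretation: for a small percentage change in X, the percentage change in Y is approximately 2.00 times as large.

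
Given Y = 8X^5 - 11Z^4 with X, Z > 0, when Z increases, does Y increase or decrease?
Y decreases

Taking the partial derivative:
∂Y/∂Z = -44Z^3

∂Y/∂Z = -44Z^3 < 0 (assuming positive values)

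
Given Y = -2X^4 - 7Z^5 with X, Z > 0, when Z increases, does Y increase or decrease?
Y decreases

Taking the partial derivative:
∂Y/∂Z = -35Z^4

∂Y/∂Z = -35Z^4 < 0 (assuming positive values)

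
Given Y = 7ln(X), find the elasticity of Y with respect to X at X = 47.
Elasticity = 1/ln(47) ≈ 0.2597

Elasticity = (dY/dX) · (X/Y)

dY/dX = 7/X
At X = 47: dY/dX = 7/47, Y = 7·ln(47)

Elasticity = (7/47) · (47 / (7·ln(47))) = 1/ln(47) ≈ 0.2597

Interpretation: for a small percentage change in X, the percentage change in Y is approximately 0.26 times as large.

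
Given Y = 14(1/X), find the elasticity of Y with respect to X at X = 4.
Elasticity = -1

Elasticity = (dY/dX) · (X/Y)

dY/dX = -14/X²
At X = 4: dY/dX = -7/8, Y = 7/2

Elasticity = (-7/8) · (4 / (7/2)) = -1

Interpretation: for a small percentage change in X, the percentage change in Y is approximately -1.00 times as large.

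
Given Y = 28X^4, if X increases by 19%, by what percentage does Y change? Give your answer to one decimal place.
100.5%

For Y = 28X^4:
If X → X(1 + 0.19)
Then Y → Y · (1 + 0.19)^4
     ≈ Y · 2.0053

Percentage change = ((1 + 0.19)^4 − 1) × 100% ≈ 100.5%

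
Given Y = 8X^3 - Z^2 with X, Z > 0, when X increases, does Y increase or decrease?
Y increases

Taking the partial derivative:
∂Y/∂X = 24X^2

∂Y/∂X = 24X^2 > 0 (assuming positive values)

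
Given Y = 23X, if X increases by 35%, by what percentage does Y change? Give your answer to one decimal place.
35.0%

For Y = 23X:
If X → X(1 + 0.35)
Then Y → Y · (1 + 0.35)^1
     = Y · 1.3500

Percentage change = ((1 + 0.35)^1 − 1) × 100% = 35.0%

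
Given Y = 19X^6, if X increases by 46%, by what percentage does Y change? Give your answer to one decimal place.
868.5%

For Y = 19X^6:
If X → X(1 + 0.46)
Then Y → Y · (1 + 0.46)^6
     ≈ Y · 9.6854

Percentage change = ((1 + 0.46)^6 − 1) × 100% ≈ 868.5%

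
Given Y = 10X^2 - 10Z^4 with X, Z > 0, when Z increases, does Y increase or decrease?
Y decreases

Taking the partial derivative:
∂Y/∂Z = -40Z^3

∂Y/∂Z = -40Z^3 < 0 (assuming positive values)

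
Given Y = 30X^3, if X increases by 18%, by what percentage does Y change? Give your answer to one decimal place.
64.3%

For Y = 30X^3:
If X → X(1 + 0.18)
Then Y → Y · (1 + 0.18)^3
     ≈ Y · 1.6430

Percentage change = ((1 + 0.18)^3 − 1) × 100% ≈ 64.3%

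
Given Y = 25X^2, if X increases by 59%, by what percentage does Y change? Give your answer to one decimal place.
152.8%

For Y = 25X^2:
If X → X(1 + 0.59)
Then Y → Y · (1 + 0.59)^2
     = Y · 2.5281

Percentage change = ((1 + 0.59)^2 − 1) × 100% ≈ 152.8%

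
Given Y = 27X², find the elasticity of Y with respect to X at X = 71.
Elasticity = 2

Elasticity = (dY/dX) · (X/Y)

dY/dX = 54·X
At X = 71: dY/dX = 3834, Y = 136107

Elasticity = 3834 · (71 / 136107) = 2

Interpretation: for a small percentage change in X, the percentage change in Y is approximately 2.00 times as large.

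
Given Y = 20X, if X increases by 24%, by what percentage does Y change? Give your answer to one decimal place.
24.0%

For Y = 20X:
If X → X(1 + 0.24)
Then Y → Y · (1 + 0.24)^1
     = Y · 1.2400

Percentage change = ((1 + 0.24)^1 − 1) × 100% = 24.0%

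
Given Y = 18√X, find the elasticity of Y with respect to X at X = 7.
Elasticity = 1/2

Elasticity = (dY/dX) · (X/Y)

dY/dX = 9/√X
At X = 7: dY/dX = 9·√7/7, Y = 18·√7

Elasticity = (9·√7/7) · (7 / (18·√7)) = 1/2

Interpretation: for a small percentage change in X, the percentage change in Y is approximately 0.50 times as large.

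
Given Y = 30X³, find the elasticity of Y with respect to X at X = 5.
Elasticity = 3

Elasticity = (dY/dX) · (X/Y)

dY/dX = 90·X²
At X = 5: dY/dX = 2250, Y = 3750

Elasticity = 2250 · (5 / 3750) = 3

Interpretation: for a small percentage change in X, the percentage change in Y is approximately 3.00 times as large.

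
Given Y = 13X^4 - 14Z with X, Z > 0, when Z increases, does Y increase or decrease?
Y decreases

Taking the partial derivative:
∂Y/∂Z = -14

∂Y/∂Z = -14 < 0 (assuming positive values)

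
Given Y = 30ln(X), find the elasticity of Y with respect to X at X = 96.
Elasticity = 1/ln(96) ≈ 0.2191

Elasticity = (dY/dX) · (X/Y)

dY/dX = 30/X
At X = 96: dY/dX = 5/16, Y = 30·ln(96)

Elasticity = (5/16) · (96 / (30·ln(96))) = 1/ln(96) ≈ 0.2191

Interpretation: for a small percentage change in X, the percentage change in Y is approximately 0.22 times as large.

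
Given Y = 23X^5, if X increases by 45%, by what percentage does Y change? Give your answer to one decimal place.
541.0%

For Y = 23X^5:
If X → X(1 + 0.45)
Then Y → Y · (1 + 0.45)^5
     ≈ Y · 6.4097

Percentage change = ((1 + 0.45)^5 − 1) × 100% ≈ 541.0%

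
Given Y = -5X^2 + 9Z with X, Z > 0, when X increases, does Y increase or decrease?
Y decreases

Taking the partial derivative:
∂Y/∂X = -10X

∂Y/∂X = -10X < 0 (assuming positive values)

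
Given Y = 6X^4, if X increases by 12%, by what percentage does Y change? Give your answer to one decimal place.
57.4%

For Y = 6X^4:
If X → X(1 + 0.12)
Then Y → Y · (1 + 0.12)^4
     ≈ Y · 1.5735

Percentage change = ((1 + 0.12)^4 − 1) × 100% ≈ 57.4%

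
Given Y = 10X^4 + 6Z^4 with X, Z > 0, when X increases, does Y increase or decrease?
Y increases

Taking the partial derivative:
∂Y/∂X = 40X^3

∂Y/∂X = 40X^3 > 0 (assuming positive values)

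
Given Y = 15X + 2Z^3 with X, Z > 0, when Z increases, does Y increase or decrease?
Y increases

Taking the partial derivative:
∂Y/∂Z = 6Z^2

∂Y/∂Z = 6Z^2 > 0 (assuming positive values)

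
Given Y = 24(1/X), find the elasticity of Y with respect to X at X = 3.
Elasticity = -1

Elasticity = (dY/dX) · (X/Y)

dY/dX = -24/X²
At X = 3: dY/dX = -8/3, Y = 8

Elasticity = (-8/3) · (3 / 8) = -1

Interpretation: for a small percentage change in X, the percentage change in Y is approximately -1.00 times as large.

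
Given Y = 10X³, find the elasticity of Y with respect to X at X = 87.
Elasticity = 3

Elasticity = (dY/dX) · (X/Y)

dY/dX = 30·X²
At X = 87: dY/dX = 227070, Y = 6585030

Elasticity = 227070 · (87 / 6585030) = 3

Interpretation: for a small percentage change in X, the percentage change in Y is approximately 3.00 times as large.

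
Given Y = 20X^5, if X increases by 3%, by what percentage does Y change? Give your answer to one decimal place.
15.9%

For Y = 20X^5:
If X → X(1 + 0.03)
Then Y → Y · (1 + 0.03)^5
     ≈ Y · 1.1593

Percentage change = ((1 + 0.03)^5 − 1) × 100% ≈ 15.9%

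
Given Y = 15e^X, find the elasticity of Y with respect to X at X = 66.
Elasticity = 66

Elasticity = (dY/dX) · (X/Y)

dY/dX = 15·e^X
At X = 66: dY/dX = 15·e^66, Y = 15·e^66

Elasticity = (15·e^66) · (66 / (15·e^66)) = 66

Interpretation: for a small percentage change in X, the percentage change in Y is approximately 66.00 times as large.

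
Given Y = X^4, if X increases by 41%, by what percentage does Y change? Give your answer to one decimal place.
295.3%

For Y = X^4:
If X → X(1 + 0.41)
Then Y → Y · (1 + 0.41)^4
     ≈ Y · 3.9525

Percentage change = ((1 + 0.41)^4 − 1) × 100% ≈ 295.3%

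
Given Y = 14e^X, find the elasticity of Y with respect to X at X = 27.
Elasticity = 27

Elasticity = (dY/dX) · (X/Y)

dY/dX = 14·e^X
At X = 27: dY/dX = 14·e^27, Y = 14·e^27

Elasticity = (14·e^27) · (27 / (14·e^27)) = 27

Interpretation: for a small percentage change in X, the percentage change in Y is approximately 27.00 times as large.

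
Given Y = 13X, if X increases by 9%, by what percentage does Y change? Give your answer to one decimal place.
9.0%

For Y = 13X:
If X → X(1 + 0.09)
Then Y → Y · (1 + 0.09)^1
     = Y · 1.0900

Percentage change = ((1 + 0.09)^1 − 1) × 100% = 9.0%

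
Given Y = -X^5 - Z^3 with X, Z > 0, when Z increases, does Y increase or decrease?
Y decreases

Taking the partial derivative:
∂Y/∂Z = -3Z^2

∂Y/∂Z = -3Z^2 < 0 (assuming positive values)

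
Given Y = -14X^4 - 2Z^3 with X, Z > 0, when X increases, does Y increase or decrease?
Y decreases

Taking the partial derivative:
∂Y/∂X = -56X^3

∂Y/∂X = -56X^3 < 0 (assuming positive values)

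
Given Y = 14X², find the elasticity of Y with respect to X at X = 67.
Elasticity = 2

Elasticity = (dY/dX) · (X/Y)

dY/dX = 28·X
At X = 67: dY/dX = 1876, Y = 62846

Elasticity = 1876 · (67 / 62846) = 2

Interpretation: for a small percentage change in X, the percentage change in Y is approximately 2.00 times as large.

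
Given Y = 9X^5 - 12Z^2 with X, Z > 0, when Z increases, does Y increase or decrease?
Y decreases

Taking the partial derivative:
∂Y/∂Z = -24Z

∂Y/∂Z = -24Z < 0 (assuming positive values)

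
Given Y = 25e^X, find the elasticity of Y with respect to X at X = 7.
Elasticity = 7

Elasticity = (dY/dX) · (X/Y)

dY/dX = 25·e^X
At X = 7: dY/dX = 25·e^7, Y = 25·e^7

Elasticity = (25·e^7) · (7 / (25·e^7)) = 7

Interpretation: for a small percentage change in X, the percentage change in Y is approximately 7.00 times as large.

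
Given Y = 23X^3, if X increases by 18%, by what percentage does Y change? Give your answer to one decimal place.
64.3%

For Y = 23X^3:
If X → X(1 + 0.18)
Then Y → Y · (1 + 0.18)^3
     ≈ Y · 1.6430

Percentage change = ((1 + 0.18)^3 − 1) × 100% ≈ 64.3%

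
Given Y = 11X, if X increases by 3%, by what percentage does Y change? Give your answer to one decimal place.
3.0%

For Y = 11X:
If X → X(1 + 0.03)
Then Y → Y · (1 + 0.03)^1
     = Y · 1.0300

Percentage change = ((1 + 0.03)^1 − 1) × 100% = 3.0%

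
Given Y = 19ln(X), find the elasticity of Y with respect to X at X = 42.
Elasticity = 1/ln(42) ≈ 0.2675

Elasticity = (dY/dX) · (X/Y)

dY/dX = 19/X
At X = 42: dY/dX = 19/42, Y = 19·ln(42)

Elasticity = (19/42) · (42 / (19·ln(42))) = 1/ln(42) ≈ 0.2675

Interpretation: for a small percentage change in X, the percentage change in Y is approximately 0.27 times as large.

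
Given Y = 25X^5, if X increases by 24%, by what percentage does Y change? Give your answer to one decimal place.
193.2%

For Y = 25X^5:
If X → X(1 + 0.24)
Then Y → Y · (1 + 0.24)^5
     ≈ Y · 2.9316

Percentage change = ((1 + 0.24)^5 − 1) × 100% ≈ 193.2%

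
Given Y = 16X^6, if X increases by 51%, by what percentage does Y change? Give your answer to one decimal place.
1085.4%

For Y = 16X^6:
If X → X(1 + 0.51)
Then Y → Y · (1 + 0.51)^6
     ≈ Y · 11.8539

Percentage change = ((1 + 0.51)^6 − 1) × 100% ≈ 1085.4%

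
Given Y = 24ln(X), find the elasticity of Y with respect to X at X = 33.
Elasticity = 1/ln(33) ≈ 0.2860

Elasticity = (dY/dX) · (X/Y)

dY/dX = 24/X
At X = 33: dY/dX = 8/11, Y = 24·ln(33)

Elasticity = (8/11) · (33 / (24·ln(33))) = 1/ln(33) ≈ 0.2860

Interpretation: for a small percentage change in X, the percentage change in Y is approximately 0.29 times as large.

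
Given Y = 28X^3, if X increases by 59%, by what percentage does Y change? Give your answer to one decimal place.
302.0%

For Y = 28X^3:
If X → X(1 + 0.59)
Then Y → Y · (1 + 0.59)^3
     ≈ Y · 4.0197

Percentage change = ((1 + 0.59)^3 − 1) × 100% ≈ 302.0%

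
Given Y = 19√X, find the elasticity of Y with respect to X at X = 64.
Elasticity = 1/2

Elasticity = (dY/dX) · (X/Y)

dY/dX = 19/(2·√X)
At X = 64: dY/dX = 19/16, Y = 152

Elasticity = (19/16) · (64 / 152) = 1/2

Interpretation: for a small percentage change in X, the percentage change in Y is approximately 0.50 times as large.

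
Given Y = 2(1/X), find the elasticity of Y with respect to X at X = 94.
Elasticity = -1

Elasticity = (dY/dX) · (X/Y)

dY/dX = -2/X²
At X = 94: dY/dX = -1/4418, Y = 1/47

Elasticity = (-1/4418) · (94 / (1/47)) = -1

Interpretation: for a small percentage change in X, the percentage change in Y is approximately -1.00 times as large.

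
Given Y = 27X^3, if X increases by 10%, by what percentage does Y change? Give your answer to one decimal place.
33.1%

For Y = 27X^3:
If X → X(1 + 0.1)
Then Y → Y · (1 + 0.1)^3
     = Y · 1.3310

Percentage change = ((1 + 0.1)^3 − 1) × 100% = 33.1%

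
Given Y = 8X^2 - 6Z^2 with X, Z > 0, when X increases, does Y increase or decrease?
Y increases

Taking the partial derivative:
∂Y/∂X = 16X

∂Y/∂X = 16X > 0 (assuming positive values)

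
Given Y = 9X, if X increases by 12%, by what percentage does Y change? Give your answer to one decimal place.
12.0%

For Y = 9X:
If X → X(1 + 0.12)
Then Y → Y · (1 + 0.12)^1
     = Y · 1.1200

Percentage change = ((1 + 0.12)^1 − 1) × 100% = 12.0%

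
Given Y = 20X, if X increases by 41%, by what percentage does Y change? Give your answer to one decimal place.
41.0%

For Y = 20X:
If X → X(1 + 0.41)
Then Y → Y · (1 + 0.41)^1
     = Y · 1.4100

Percentage change = ((1 + 0.41)^1 − 1) × 100% = 41.0%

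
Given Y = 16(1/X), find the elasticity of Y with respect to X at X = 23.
Elasticity = -1

Elasticity = (dY/dX) · (X/Y)

dY/dX = -16/X²
At X = 23: dY/dX = -16/529, Y = 16/23

Elasticity = (-16/529) · (23 / (16/23)) = -1

Interpretation: for a small percentage change in X, the percentage change in Y is approximately -1.00 times as large.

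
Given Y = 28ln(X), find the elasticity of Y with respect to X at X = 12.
Elasticity = 1/ln(12) ≈ 0.4024

Elasticity = (dY/dX) · (X/Y)

dY/dX = 28/X
At X = 12: dY/dX = 7/3, Y = 28·ln(12)

Elasticity = (7/3) · (12 / (28·ln(12))) = 1/ln(12) ≈ 0.4024

Interpretation: for a small percentage change in X, the percentage change in Y is approximately 0.40 times as large.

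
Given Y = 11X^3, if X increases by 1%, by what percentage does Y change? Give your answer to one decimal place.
3.0%

For Y = 11X^3:
If X → X(1 + 0.01)
Then Y → Y · (1 + 0.01)^3
     ≈ Y · 1.0303

Percentage change = ((1 + 0.01)^3 − 1) × 100% ≈ 3.0%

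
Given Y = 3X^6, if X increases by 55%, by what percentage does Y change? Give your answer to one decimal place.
1286.7%

For Y = 3X^6:
If X → X(1 + 0.55)
Then Y → Y · (1 + 0.55)^6
     ≈ Y · 13.8672

Percentage change = ((1 + 0.55)^6 − 1) × 100% ≈ 1286.7%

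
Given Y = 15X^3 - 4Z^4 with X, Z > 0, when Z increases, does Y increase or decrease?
Y decreases

Taking the partial derivative:
∂Y/∂Z = -16Z^3

∂Y/∂Z = -16Z^3 < 0 (assuming positive values)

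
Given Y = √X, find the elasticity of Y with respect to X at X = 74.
Elasticity = 1/2

Elasticity = (dY/dX) · (X/Y)

dY/dX = 1/(2·√X)
At X = 74: dY/dX = √74/148, Y = √74

Elasticity = (√74/148) · (74 / (√74)) = 1/2

Interpretation: for a small percentage change in X, the percentage change in Y is approximately 0.50 times as large.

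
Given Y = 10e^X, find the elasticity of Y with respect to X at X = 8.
Elasticity = 8

Elasticity = (dY/dX) · (X/Y)

dY/dX = 10·e^X
At X = 8: dY/dX = 10·e^8, Y = 10·e^8

Elasticity = (10·e^8) · (8 / (10·e^8)) = 8

Interpretation: for a small percentage change in X, the percentage change in Y is approximately 8.00 times as large.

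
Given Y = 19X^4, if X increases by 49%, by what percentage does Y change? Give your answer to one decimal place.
392.9%

For Y = 19X^4:
If X → X(1 + 0.49)
Then Y → Y · (1 + 0.49)^4
     ≈ Y · 4.9288

Percentage change = ((1 + 0.49)^4 − 1) × 100% ≈ 392.9%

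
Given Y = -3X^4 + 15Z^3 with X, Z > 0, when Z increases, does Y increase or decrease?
Y increases

Taking the partial derivative:
∂Y/∂Z = 45Z^2

∂Y/∂Z = 45Z^2 > 0 (assuming positive values)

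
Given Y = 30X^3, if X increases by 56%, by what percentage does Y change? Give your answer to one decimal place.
279.6%

For Y = 30X^3:
If X → X(1 + 0.56)
Then Y → Y · (1 + 0.56)^3
     ≈ Y · 3.7964

Percentage change = ((1 + 0.56)^3 − 1) × 100% ≈ 279.6%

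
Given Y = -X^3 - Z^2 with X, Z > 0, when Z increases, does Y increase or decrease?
Y decreases

Taking the partial derivative:
∂Y/∂Z = -2Z

∂Y/∂Z = -2Z < 0 (assuming positive values)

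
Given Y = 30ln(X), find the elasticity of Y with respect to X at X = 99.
Elasticity = 1/ln(99) ≈ 0.2176

Elasticity = (dY/dX) · (X/Y)

dY/dX = 30/X
At X = 99: dY/dX = 10/33, Y = 30·ln(99)

Elasticity = (10/33) · (99 / (30·ln(99))) = 1/ln(99) ≈ 0.2176

Interpretation: for a small percentage change in X, the percentage change in Y is approximately 0.22 times as large.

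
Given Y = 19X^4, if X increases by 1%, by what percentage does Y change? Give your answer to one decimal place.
4.1%

For Y = 19X^4:
If X → X(1 + 0.01)
Then Y → Y · (1 + 0.01)^4
     ≈ Y · 1.0406

Percentage change = ((1 + 0.01)^4 − 1) × 100% ≈ 4.1%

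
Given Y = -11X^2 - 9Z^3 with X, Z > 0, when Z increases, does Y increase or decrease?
Y decreases

Taking the partial derivative:
∂Y/∂Z = -27Z^2

∂Y/∂Z = -27Z^2 < 0 (assuming positive values)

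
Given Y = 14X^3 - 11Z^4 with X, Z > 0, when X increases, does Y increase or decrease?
Y increases

Taking the partial derivative:
∂Y/∂X = 42X^2

∂Y/∂X = 42X^2 > 0 (assuming positive values)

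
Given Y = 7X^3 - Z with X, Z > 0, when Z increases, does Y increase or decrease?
Y decreases

Taking the partial derivative:
∂Y/∂Z = -1

∂Y/∂Z = -1 < 0 (assuming positive values)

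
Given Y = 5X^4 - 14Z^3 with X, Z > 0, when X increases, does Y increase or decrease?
Y increases

Taking the partial derivative:
∂Y/∂X = 20X^3

∂Y/∂X = 20X^3 > 0 (assuming positive values)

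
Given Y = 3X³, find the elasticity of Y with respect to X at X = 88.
Elasticity = 3

Elasticity = (dY/dX) · (X/Y)

dY/dX = 9·X²
At X = 88: dY/dX = 69696, Y = 2044416

Elasticity = 69696 · (88 / 2044416) = 3

Interpretation: for a small percentage change in X, the percentage change in Y is approximately 3.00 times as large.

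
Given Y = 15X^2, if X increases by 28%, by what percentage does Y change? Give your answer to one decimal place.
63.8%

For Y = 15X^2:
If X → X(1 + 0.28)
Then Y → Y · (1 + 0.28)^2
     = Y · 1.6384

Percentage change = ((1 + 0.28)^2 − 1) × 100% ≈ 63.8%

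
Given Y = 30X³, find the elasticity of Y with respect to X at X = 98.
Elasticity = 3

Elasticity = (dY/dX) · (X/Y)

dY/dX = 90·X²
At X = 98: dY/dX = 864360, Y = 28235760

Elasticity = 864360 · (98 / 28235760) = 3

Interpretation: for a small percentage change in X, the percentage change in Y is approximately 3.00 times as large.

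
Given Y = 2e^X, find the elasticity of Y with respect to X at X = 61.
Elasticity = 61

Elasticity = (dY/dX) · (X/Y)

dY/dX = 2·e^X
At X = 61: dY/dX = 2·e^61, Y = 2·e^61

Elasticity = (2·e^61) · (61 / (2·e^61)) = 61

Interpretation: for a small percentage change in X, the percentage change in Y is approximately 61.00 times as large.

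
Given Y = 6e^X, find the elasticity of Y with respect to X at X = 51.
Elasticity = 51

Elasticity = (dY/dX) · (X/Y)

dY/dX = 6·e^X
At X = 51: dY/dX = 6·e^51, Y = 6·e^51

Elasticity = (6·e^51) · (51 / (6·e^51)) = 51

Interpretation: for a small percentage change in X, the percentage change in Y is approximately 51.00 times as large.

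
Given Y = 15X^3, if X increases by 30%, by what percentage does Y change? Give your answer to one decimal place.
119.7%

For Y = 15X^3:
If X → X(1 + 0.3)
Then Y → Y · (1 + 0.3)^3
     = Y · 2.1970

Percentage change = ((1 + 0.3)^3 − 1) × 100% = 119.7%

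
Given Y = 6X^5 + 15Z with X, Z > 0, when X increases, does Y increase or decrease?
Y increases

Taking the partial derivative:
∂Y/∂X = 30X^4

∂Y/∂X = 30X^4 > 0 (assuming positive values)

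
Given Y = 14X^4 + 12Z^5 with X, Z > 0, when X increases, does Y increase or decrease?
Y increases

Taking the partial derivative:
∂Y/∂X = 56X^3

∂Y/∂X = 56X^3 > 0 (assuming positive values)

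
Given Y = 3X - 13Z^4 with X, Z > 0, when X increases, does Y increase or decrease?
Y increases

Taking the partial derivative:
∂Y/∂X = 3

∂Y/∂X = 3 > 0 (assuming positive values)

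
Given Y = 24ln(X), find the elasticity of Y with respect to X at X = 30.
Elasticity = 1/ln(30) ≈ 0.2940

Elasticity = (dY/dX) · (X/Y)

dY/dX = 24/X
At X = 30: dY/dX = 4/5, Y = 24·ln(30)

Elasticity = (4/5) · (30 / (24·ln(30))) = 1/ln(30) ≈ 0.2940

Interpretation: for a small percentage change in X, the percentage change in Y is approximately 0.29 times as large.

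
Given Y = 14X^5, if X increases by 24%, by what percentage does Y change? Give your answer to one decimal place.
193.2%

For Y = 14X^5:
If X → X(1 + 0.24)
Then Y → Y · (1 + 0.24)^5
     ≈ Y · 2.9316

Percentage change = ((1 + 0.24)^5 − 1) × 100% ≈ 193.2%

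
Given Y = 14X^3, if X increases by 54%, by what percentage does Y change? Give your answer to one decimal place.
265.2%

For Y = 14X^3:
If X → X(1 + 0.54)
Then Y → Y · (1 + 0.54)^3
     ≈ Y · 3.6523

Percentage change = ((1 + 0.54)^3 − 1) × 100% ≈ 265.2%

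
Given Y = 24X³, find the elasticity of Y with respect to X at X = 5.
Elasticity = 3

Elasticity = (dY/dX) · (X/Y)

dY/dX = 72·X²
At X = 5: dY/dX = 1800, Y = 3000

Elasticity = 1800 · (5 / 3000) = 3

Interpretation: for a small percentage change in X, the percentage change in Y is approximately 3.00 times as large.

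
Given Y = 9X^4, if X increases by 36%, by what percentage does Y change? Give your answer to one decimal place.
242.1%

For Y = 9X^4:
If X → X(1 + 0.36)
Then Y → Y · (1 + 0.36)^4
     ≈ Y · 3.4210

Percentage change = ((1 + 0.36)^4 − 1) × 100% ≈ 242.1%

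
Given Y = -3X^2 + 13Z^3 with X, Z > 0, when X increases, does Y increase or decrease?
Y decreases

Taking the partial derivative:
∂Y/∂X = -6X

∂Y/∂X = -6X < 0 (assuming positive values)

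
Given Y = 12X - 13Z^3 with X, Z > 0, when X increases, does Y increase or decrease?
Y increases

Taking the partial derivative:
∂Y/∂X = 12

∂Y/∂X = 12 > 0 (assuming positive values)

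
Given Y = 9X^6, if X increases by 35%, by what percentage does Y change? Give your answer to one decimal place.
505.3%

For Y = 9X^6:
If X → X(1 + 0.35)
Then Y → Y · (1 + 0.35)^6
     ≈ Y · 6.0534

Percentage change = ((1 + 0.35)^6 − 1) × 100% ≈ 505.3%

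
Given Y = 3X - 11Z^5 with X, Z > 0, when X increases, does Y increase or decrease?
Y increases

Taking the partial derivative:
∂Y/∂X = 3

∂Y/∂X = 3 > 0 (assuming positive values)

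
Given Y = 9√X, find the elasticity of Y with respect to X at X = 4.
Elasticity = 1/2

Elasticity = (dY/dX) · (X/Y)

dY/dX = 9/(2·√X)
At X = 4: dY/dX = 9/4, Y = 18

Elasticity = (9/4) · (4 / 18) = 1/2

Interpretation: for a small percentage change in X, the percentage change in Y is approximately 0.50 times as large.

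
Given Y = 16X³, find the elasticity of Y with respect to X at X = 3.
Elasticity = 3

Elasticity = (dY/dX) · (X/Y)

dY/dX = 48·X²
At X = 3: dY/dX = 432, Y = 432

Elasticity = 432 · (3 / 432) = 3

Interpretation: for a small percentage change in X, the percentage change in Y is approximately 3.00 times as large.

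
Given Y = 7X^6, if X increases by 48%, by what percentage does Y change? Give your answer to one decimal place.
950.9%

For Y = 7X^6:
If X → X(1 + 0.48)
Then Y → Y · (1 + 0.48)^6
     ≈ Y · 10.5092

Percentage change = ((1 + 0.48)^6 − 1) × 100% ≈ 950.9%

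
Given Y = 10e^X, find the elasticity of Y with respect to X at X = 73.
Elasticity = 73

Elasticity = (dY/dX) · (X/Y)

dY/dX = 10·e^X
At X = 73: dY/dX = 10·e^73, Y = 10·e^73

Elasticity = (10·e^73) · (73 / (10·e^73)) = 73

Interpretation: for a small percentage change in X, the percentage change in Y is approximately 73.00 times as large.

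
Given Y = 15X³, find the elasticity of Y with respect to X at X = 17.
Elasticity = 3

Elasticity = (dY/dX) · (X/Y)

dY/dX = 45·X²
At X = 17: dY/dX = 13005, Y = 73695

Elasticity = 13005 · (17 / 73695) = 3

Interpretation: for a small percentage change in X, the percentage change in Y is approximately 3.00 times as large.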